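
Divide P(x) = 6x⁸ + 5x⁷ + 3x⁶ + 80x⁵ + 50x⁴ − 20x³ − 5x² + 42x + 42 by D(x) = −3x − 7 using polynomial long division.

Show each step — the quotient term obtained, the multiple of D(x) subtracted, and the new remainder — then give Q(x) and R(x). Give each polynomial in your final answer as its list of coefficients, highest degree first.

Step 1: lead(6x⁸ + 5x⁷ + 3x⁶ + 80x⁵ + 50x⁴ − 20x³ − 5x² + 42x + 42) ÷ lead(D) = 6x⁸ ÷ −3x = −2x⁷. Subtract (−2x⁷)·D = 6x⁸ + 14x⁷. Remainder: −9x⁷ + 3x⁶ + 80x⁵ + 50x⁴ − 20x³ − 5x² + 42x + 42.
Step 2: lead(−9x⁷ + 3x⁶ + 80x⁵ + 50x⁴ − 20x³ − 5x² + 42x + 42) ÷ lead(D) = −9x⁷ ÷ −3x = 3x⁶. Subtract (3x⁶)·D = −9x⁷ − 21x⁶. Remainder: 24x⁶ + 80x⁵ + 50x⁴ − 20x³ − 5x² + 42x + 42.
Step 3: lead(24x⁶ + 80x⁵ + 50x⁴ − 20x³ − 5x² + 42x + 42) ÷ lead(D) = 24x⁶ ÷ −3x = −8x⁵. Subtract (−8x⁵)·D = 24x⁶ + 56x⁵. Remainder: 24x⁵ + 50x⁴ − 20x³ − 5x² + 42x + 42.
Step 4: lead(24x⁵ + 50x⁴ − 20x³ − 5x² + 42x + 42) ÷ lead(D) = 24x⁵ ÷ −3x = −8x⁴. Subtract (−8x⁴)·D = 24x⁵ + 56x⁴. Remainder: −6x⁴ − 20x³ − 5x² + 42x + 42.
Step 5: lead(−6x⁴ − 20x³ − 5x² + 42x + 42) ÷ lead(D) = −6x⁴ ÷ −3x = 2x³. Subtract (2x³)·D = −6x⁴ − 14x³. Remainder: −6x³ − 5x² + 42x + 42.
Step 6: lead(−6x³ − 5x² + 42x + 42) ÷ lead(D) = −6x³ ÷ −3x = 2x². Subtract (2x²)·D = −6x³ − 14x². Remainder: 9x² + 42x + 42.
Step 7: lead(9x² + 42x + 42) ÷ lead(D) = 9x² ÷ −3x = −3x. Subtract (−3x)·D = 9x² + 21x. Remainder: 21x + 42.
Step 8: lead(21x + 42) ÷ lead(D) = 21x ÷ −3x = −7. Subtract (−7)·D = 21x + 49. Remainder: −7.

Q = [-2, 3, -8, -8, 2, 2, -3, -7]; R = [-7]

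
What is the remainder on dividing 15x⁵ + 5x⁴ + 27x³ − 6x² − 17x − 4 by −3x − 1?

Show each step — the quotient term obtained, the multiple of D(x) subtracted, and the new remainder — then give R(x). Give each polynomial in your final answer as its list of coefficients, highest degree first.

Step 1: lead(15x⁵ + 5x⁴ + 27x³ − 6x² − 17x − 4) ÷ lead(D) = 15x⁵ ÷ −3x = −5x⁴. Subtract (−5x⁴)·D = 15x⁵ + 5x⁴. Remainder: 27x³ − 6x² − 17x − 4.
Step 2: lead(27x³ − 6x² − 17x − 4) ÷ lead(D) = 27x³ ÷ −3x = −9x². Subtract (−9x²)·D = 27x³ + 9x². Remainder: −15x² − 17x − 4.
Step 3: lead(−15x² − 17x − 4) ÷ lead(D) = −15x² ÷ −3x = 5x. Subtract (5x)·D = −15x² − 5x. Remainder: −12x − 4.
Step 4: lead(−12x − 4) ÷ lead(D) = −12x ÷ −3x = 4. Subtract (4)·D = −12x − 4. Remainder: 0.

R = [0]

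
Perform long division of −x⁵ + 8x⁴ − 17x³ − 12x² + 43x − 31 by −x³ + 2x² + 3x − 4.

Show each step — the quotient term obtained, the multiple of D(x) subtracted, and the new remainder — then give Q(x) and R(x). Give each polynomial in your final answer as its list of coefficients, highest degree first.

Q = [1, -6, 8]; R = [-6, -5, 1]

Step 1: lead(−x⁵ + 8x⁴ − 17x³ − 12x² + 43x − 31) ÷ lead(D) = −x⁵ ÷ −x³ = x². Subtract (x²)·D = −x⁵ + 2x⁴ + 3x³ − 4x². Remainder: 6x⁴ − 20x³ − 8x² + 43x − 31.
Step 2: lead(6x⁴ − 20x³ − 8x² + 43x − 31) ÷ lead(D) = 6x⁴ ÷ −x³ = −6x. Subtract (−6x)·D = 6x⁴ − 12x³ − 18x² + 24x. Remainder: −8x³ + 10x² + 19x − 31.
Step 3: lead(−8x³ + 10x² + 19x − 31) ÷ lead(D) = −8x³ ÷ −x³ = 8. Subtract (8)·D = −8x³ + 16x² + 24x − 32. Remainder: −6x² − 5x + 1.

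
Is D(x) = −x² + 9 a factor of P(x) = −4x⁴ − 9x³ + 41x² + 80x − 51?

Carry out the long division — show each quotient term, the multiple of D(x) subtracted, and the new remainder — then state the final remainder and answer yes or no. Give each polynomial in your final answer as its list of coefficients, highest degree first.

R = [-1, -6], so D(x) is not a factor of P(x). no

Step 1: lead(−4x⁴ − 9x³ + 41x² + 80x − 51) ÷ lead(D) = −4x⁴ ÷ −x² = 4x². Subtract (4x²)·D = −4x⁴ + 36x². Remainder: −9x³ + 5x² + 80x − 51.
Step 2: lead(−9x³ + 5x² + 80x − 51) ÷ lead(D) = −9x³ ÷ −x² = 9x. Subtract (9x)·D = −9x³ + 81x. Remainder: 5x² − x − 51.
Step 3: lead(5x² − x − 51) ÷ lead(D) = 5x² ÷ −x² = −5. Subtract (−5)·D = 5x² − 45. Remainder: −x − 6.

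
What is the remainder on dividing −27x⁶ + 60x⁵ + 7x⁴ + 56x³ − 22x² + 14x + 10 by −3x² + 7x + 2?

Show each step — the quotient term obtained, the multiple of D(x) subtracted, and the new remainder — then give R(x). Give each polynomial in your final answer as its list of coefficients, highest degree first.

R = [8, 6]

Step 1: lead(−27x⁶ + 60x⁵ + 7x⁴ + 56x³ − 22x² + 14x + 10) ÷ lead(D) = −27x⁶ ÷ −3x² = 9x⁴. Subtract (9x⁴)·D = −27x⁶ + 63x⁵ + 18x⁴. Remainder: −3x⁵ − 11x⁴ + 56x³ − 22x² + 14x + 10.
Step 2: lead(−3x⁵ − 11x⁴ + 56x³ − 22x² + 14x + 10) ÷ lead(D) = −3x⁵ ÷ −3x² = x³. Subtract (x³)·D = −3x⁵ + 7x⁴ + 2x³. Remainder: −18x⁴ + 54x³ − 22x² + 14x + 10.
Step 3: lead(−18x⁴ + 54x³ − 22x² + 14x + 10) ÷ lead(D) = −18x⁴ ÷ −3x² = 6x². Subtract (6x²)·D = −18x⁴ + 42x³ + 12x². Remainder: 12x³ − 34x² + 14x + 10.
Step 4: lead(12x³ − 34x² + 14x + 10) ÷ lead(D) = 12x³ ÷ −3x² = −4x. Subtract (−4x)·D = 12x³ − 28x² − 8x. Remainder: −6x² + 22x + 10.
Step 5: lead(−6x² + 22x + 10) ÷ lead(D) = −6x² ÷ −3x² = 2. Subtract (2)·D = −6x² + 14x + 4. Remainder: 8x + 6.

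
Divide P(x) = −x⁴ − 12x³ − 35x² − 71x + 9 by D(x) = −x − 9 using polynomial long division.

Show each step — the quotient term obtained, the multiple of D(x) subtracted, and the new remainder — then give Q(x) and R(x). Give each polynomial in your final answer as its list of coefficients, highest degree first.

Q = [1, 3, 8, -1]; R = [0]

Step 1: lead(−x⁴ − 12x³ − 35x² − 71x + 9) ÷ lead(D) = −x⁴ ÷ −x = x³. Subtract (x³)·D = −x⁴ − 9x³. Remainder: −3x³ − 35x² − 71x + 9.
Step 2: lead(−3x³ − 35x² − 71x + 9) ÷ lead(D) = −3x³ ÷ −x = 3x². Subtract (3x²)·D = −3x³ − 27x². Remainder: −8x² − 71x + 9.
Step 3: lead(−8x² − 71x + 9) ÷ lead(D) = −8x² ÷ −x = 8x. Subtract (8x)·D = −8x² − 72x. Remainder: x + 9.
Step 4: lead(x + 9) ÷ lead(D) = x ÷ −x = −1. Subtract (−1)·D = x + 9. Remainder: 0.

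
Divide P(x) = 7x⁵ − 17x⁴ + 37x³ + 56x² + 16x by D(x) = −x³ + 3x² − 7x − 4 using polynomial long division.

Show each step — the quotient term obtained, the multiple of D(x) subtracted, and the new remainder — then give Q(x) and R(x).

Q(x) = −7x² − 4x; R(x) = 0

Step 1: lead(7x⁵ − 17x⁴ + 37x³ + 56x² + 16x) ÷ lead(D) = 7x⁵ ÷ −x³ = −7x². Subtract (−7x²)·D = 7x⁵ − 21x⁴ + 49x³ + 28x². Remainder: 4x⁴ − 12x³ + 28x² + 16x.
Step 2: lead(4x⁴ − 12x³ + 28x² + 16x) ÷ lead(D) = 4x⁴ ÷ −x³ = −4x. Subtract (−4x)·D = 4x⁴ − 12x³ + 28x² + 16x. Remainder: 0.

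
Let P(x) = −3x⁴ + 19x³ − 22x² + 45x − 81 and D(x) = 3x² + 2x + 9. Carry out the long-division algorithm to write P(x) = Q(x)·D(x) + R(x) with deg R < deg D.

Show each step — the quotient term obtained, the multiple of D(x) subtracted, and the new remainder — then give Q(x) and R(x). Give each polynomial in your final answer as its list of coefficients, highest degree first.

Q = [-1, 7, -9]; R = [0]

Step 1: lead(−3x⁴ + 19x³ − 22x² + 45x − 81) ÷ lead(D) = −3x⁴ ÷ 3x² = −x². Subtract (−x²)·D = −3x⁴ − 2x³ − 9x². Remainder: 21x³ − 13x² + 45x − 81.
Step 2: lead(21x³ − 13x² + 45x − 81) ÷ lead(D) = 21x³ ÷ 3x² = 7x. Subtract (7x)·D = 21x³ + 14x² + 63x. Remainder: −27x² − 18x − 81.
Step 3: lead(−27x² − 18x − 81) ÷ lead(D) = −27x² ÷ 3x² = −9. Subtract (−9)·D = −27x² − 18x − 81. Remainder: 0.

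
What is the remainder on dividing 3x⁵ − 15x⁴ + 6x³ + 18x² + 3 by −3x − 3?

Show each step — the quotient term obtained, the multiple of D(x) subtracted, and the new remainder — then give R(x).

R(x) = −3

Step 1: lead(3x⁵ − 15x⁴ + 6x³ + 18x² + 3) ÷ lead(D) = 3x⁵ ÷ −3x = −x⁴. Subtract (−x⁴)·D = 3x⁵ + 3x⁴. Remainder: −18x⁴ + 6x³ + 18x² + 3.
Step 2: lead(−18x⁴ + 6x³ + 18x² + 3) ÷ lead(D) = −18x⁴ ÷ −3x = 6x³. Subtract (6x³)·D = −18x⁴ − 18x³. Remainder: 24x³ + 18x² + 3.
Step 3: lead(24x³ + 18x² + 3) ÷ lead(D) = 24x³ ÷ −3x = −8x². Subtract (−8x²)·D = 24x³ + 24x². Remainder: −6x² + 3.
Step 4: lead(−6x² + 3) ÷ lead(D) = −6x² ÷ −3x = 2x. Subtract (2x)·D = −6x² − 6x. Remainder: 6x + 3.
Step 5: lead(6x + 3) ÷ lead(D) = 6x ÷ −3x = −2. Subtract (−2)·D = 6x + 6. Remainder: −3.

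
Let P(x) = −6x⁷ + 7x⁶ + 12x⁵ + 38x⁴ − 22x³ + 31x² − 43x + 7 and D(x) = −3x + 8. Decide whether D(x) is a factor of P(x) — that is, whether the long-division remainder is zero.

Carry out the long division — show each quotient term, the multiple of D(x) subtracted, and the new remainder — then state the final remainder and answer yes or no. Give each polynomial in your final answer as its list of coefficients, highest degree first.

R = [-1], so D(x) is not a factor of P(x). no

Step 1: lead(−6x⁷ + 7x⁶ + 12x⁵ + 38x⁴ − 22x³ + 31x² − 43x + 7) ÷ lead(D) = −6x⁷ ÷ −3x = 2x⁶. Subtract (2x⁶)·D = −6x⁷ + 16x⁶. Remainder: −9x⁶ + 12x⁵ + 38x⁴ − 22x³ + 31x² − 43x + 7.
Step 2: lead(−9x⁶ + 12x⁵ + 38x⁴ − 22x³ + 31x² − 43x + 7) ÷ lead(D) = −9x⁶ ÷ −3x = 3x⁵. Subtract (3x⁵)·D = −9x⁶ + 24x⁵. Remainder: −12x⁵ + 38x⁴ − 22x³ + 31x² − 43x + 7.
Step 3: lead(−12x⁵ + 38x⁴ − 22x³ + 31x² − 43x + 7) ÷ lead(D) = −12x⁵ ÷ −3x = 4x⁴. Subtract (4x⁴)·D = −12x⁵ + 32x⁴. Remainder: 6x⁴ − 22x³ + 31x² − 43x + 7.
Step 4: lead(6x⁴ − 22x³ + 31x² − 43x + 7) ÷ lead(D) = 6x⁴ ÷ −3x = −2x³. Subtract (−2x³)·D = 6x⁴ − 16x³. Remainder: −6x³ + 31x² − 43x + 7.
Step 5: lead(−6x³ + 31x² − 43x + 7) ÷ lead(D) = −6x³ ÷ −3x = 2x². Subtract (2x²)·D = −6x³ + 16x². Remainder: 15x² − 43x + 7.
Step 6: lead(15x² − 43x + 7) ÷ lead(D) = 15x² ÷ −3x = −5x. Subtract (−5x)·D = 15x² − 40x. Remainder: −3x + 7.
Step 7: lead(−3x + 7) ÷ lead(D) = −3x ÷ −3x = 1. Subtract (1)·D = −3x + 8. Remainder: −1.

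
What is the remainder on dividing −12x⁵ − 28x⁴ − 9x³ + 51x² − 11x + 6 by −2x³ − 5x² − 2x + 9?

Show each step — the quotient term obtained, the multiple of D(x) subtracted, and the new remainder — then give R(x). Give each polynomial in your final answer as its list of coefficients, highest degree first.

Step 1: lead(−12x⁵ − 28x⁴ − 9x³ + 51x² − 11x + 6) ÷ lead(D) = −12x⁵ ÷ −2x³ = 6x². Subtract (6x²)·D = −12x⁵ − 30x⁴ − 12x³ + 54x². Remainder: 2x⁴ + 3x³ − 3x² − 11x + 6.
Step 2: lead(2x⁴ + 3x³ − 3x² − 11x + 6) ÷ lead(D) = 2x⁴ ÷ −2x³ = −x. Subtract (−x)·D = 2x⁴ + 5x³ + 2x² − 9x. Remainder: −2x³ − 5x² − 2x + 6.
Step 3: lead(−2x³ − 5x² − 2x + 6) ÷ lead(D) = −2x³ ÷ −2x³ = 1. Subtract (1)·D = −2x³ − 5x² − 2x + 9. Remainder: −3.

R = [-3]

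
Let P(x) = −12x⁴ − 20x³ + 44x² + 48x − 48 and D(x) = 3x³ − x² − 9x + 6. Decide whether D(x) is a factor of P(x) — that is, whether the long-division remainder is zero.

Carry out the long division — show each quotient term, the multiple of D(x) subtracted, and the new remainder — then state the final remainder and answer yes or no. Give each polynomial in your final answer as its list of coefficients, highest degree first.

Step 1: lead(−12x⁴ − 20x³ + 44x² + 48x − 48) ÷ lead(D) = −12x⁴ ÷ 3x³ = −4x. Subtract (−4x)·D = −12x⁴ + 4x³ + 36x² − 24x. Remainder: −24x³ + 8x² + 72x − 48.
Step 2: lead(−24x³ + 8x² + 72x − 48) ÷ lead(D) = −24x³ ÷ 3x³ = −8. Subtract (−8)·D = −24x³ + 8x² + 72x − 48. Remainder: 0.

R = [0], so D(x) is a factor of P(x). yes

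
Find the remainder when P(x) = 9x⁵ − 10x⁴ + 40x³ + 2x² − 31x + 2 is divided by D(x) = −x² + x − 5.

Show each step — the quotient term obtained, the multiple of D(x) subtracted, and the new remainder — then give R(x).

R(x) = −3

Step 1: lead(9x⁵ − 10x⁴ + 40x³ + 2x² − 31x + 2) ÷ lead(D) = 9x⁵ ÷ −x² = −9x³. Subtract (−9x³)·D = 9x⁵ − 9x⁴ + 45x³. Remainder: −x⁴ − 5x³ + 2x² − 31x + 2.
Step 2: lead(−x⁴ − 5x³ + 2x² − 31x + 2) ÷ lead(D) = −x⁴ ÷ −x² = x². Subtract (x²)·D = −x⁴ + x³ − 5x². Remainder: −6x³ + 7x² − 31x + 2.
Step 3: lead(−6x³ + 7x² − 31x + 2) ÷ lead(D) = −6x³ ÷ −x² = 6x. Subtract (6x)·D = −6x³ + 6x² − 30x. Remainder: x² − x + 2.
Step 4: lead(x² − x + 2) ÷ lead(D) = x² ÷ −x² = −1. Subtract (−1)·D = x² − x + 5. Remainder: −3.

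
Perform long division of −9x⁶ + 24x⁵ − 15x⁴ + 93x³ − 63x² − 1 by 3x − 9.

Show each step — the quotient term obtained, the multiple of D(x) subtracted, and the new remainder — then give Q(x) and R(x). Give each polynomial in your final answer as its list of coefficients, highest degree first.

Step 1: lead(−9x⁶ + 24x⁵ − 15x⁴ + 93x³ − 63x² − 1) ÷ lead(D) = −9x⁶ ÷ 3x = −3x⁵. Subtract (−3x⁵)·D = −9x⁶ + 27x⁵. Remainder: −3x⁵ − 15x⁴ + 93x³ − 63x² − 1.
Step 2: lead(−3x⁵ − 15x⁴ + 93x³ − 63x² − 1) ÷ lead(D) = −3x⁵ ÷ 3x = −x⁴. Subtract (−x⁴)·D = −3x⁵ + 9x⁴. Remainder: −24x⁴ + 93x³ − 63x² − 1.
Step 3: lead(−24x⁴ + 93x³ − 63x² − 1) ÷ lead(D) = −24x⁴ ÷ 3x = −8x³. Subtract (−8x³)·D = −24x⁴ + 72x³. Remainder: 21x³ − 63x² − 1.
Step 4: lead(21x³ − 63x² − 1) ÷ lead(D) = 21x³ ÷ 3x = 7x². Subtract (7x²)·D = 21x³ − 63x². Remainder: −1.

Q = [-3, -1, -8, 7, 0, 0]; R = [-1]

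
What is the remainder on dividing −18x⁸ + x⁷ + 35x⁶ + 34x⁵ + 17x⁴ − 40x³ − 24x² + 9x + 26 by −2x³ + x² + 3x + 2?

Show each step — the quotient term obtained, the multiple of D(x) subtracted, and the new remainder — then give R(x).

R(x) = 8

Step 1: lead(−18x⁸ + x⁷ + 35x⁶ + 34x⁵ + 17x⁴ − 40x³ − 24x² + 9x + 26) ÷ lead(D) = −18x⁸ ÷ −2x³ = 9x⁵. Subtract (9x⁵)·D = −18x⁸ + 9x⁷ + 27x⁶ + 18x⁵. Remainder: −8x⁷ + 8x⁶ + 16x⁵ + 17x⁴ − 40x³ − 24x² + 9x + 26.
Step 2: lead(−8x⁷ + 8x⁶ + 16x⁵ + 17x⁴ − 40x³ − 24x² + 9x + 26) ÷ lead(D) = −8x⁷ ÷ −2x³ = 4x⁴. Subtract (4x⁴)·D = −8x⁷ + 4x⁶ + 12x⁵ + 8x⁴. Remainder: 4x⁶ + 4x⁵ + 9x⁴ − 40x³ − 24x² + 9x + 26.
Step 3: lead(4x⁶ + 4x⁵ + 9x⁴ − 40x³ − 24x² + 9x + 26) ÷ lead(D) = 4x⁶ ÷ −2x³ = −2x³. Subtract (−2x³)·D = 4x⁶ − 2x⁵ − 6x⁴ − 4x³. Remainder: 6x⁵ + 15x⁴ − 36x³ − 24x² + 9x + 26.
Step 4: lead(6x⁵ + 15x⁴ − 36x³ − 24x² + 9x + 26) ÷ lead(D) = 6x⁵ ÷ −2x³ = −3x². Subtract (−3x²)·D = 6x⁵ − 3x⁴ − 9x³ − 6x². Remainder: 18x⁴ − 27x³ − 18x² + 9x + 26.
Step 5: lead(18x⁴ − 27x³ − 18x² + 9x + 26) ÷ lead(D) = 18x⁴ ÷ −2x³ = −9x. Subtract (−9x)·D = 18x⁴ − 9x³ − 27x² − 18x. Remainder: −18x³ + 9x² + 27x + 26.
Step 6: lead(−18x³ + 9x² + 27x + 26) ÷ lead(D) = −18x³ ÷ −2x³ = 9. Subtract (9)·D = −18x³ + 9x² + 27x + 18. Remainder: 8.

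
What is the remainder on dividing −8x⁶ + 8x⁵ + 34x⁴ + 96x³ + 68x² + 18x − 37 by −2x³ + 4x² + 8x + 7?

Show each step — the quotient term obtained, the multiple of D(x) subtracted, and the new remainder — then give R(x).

R(x) = x − 9

Step 1: lead(−8x⁶ + 8x⁵ + 34x⁴ + 96x³ + 68x² + 18x − 37) ÷ lead(D) = −8x⁶ ÷ −2x³ = 4x³. Subtract (4x³)·D = −8x⁶ + 16x⁵ + 32x⁴ + 28x³. Remainder: −8x⁵ + 2x⁴ + 68x³ + 68x² + 18x − 37.
Step 2: lead(−8x⁵ + 2x⁴ + 68x³ + 68x² + 18x − 37) ÷ lead(D) = −8x⁵ ÷ −2x³ = 4x². Subtract (4x²)·D = −8x⁵ + 16x⁴ + 32x³ + 28x². Remainder: −14x⁴ + 36x³ + 40x² + 18x − 37.
Step 3: lead(−14x⁴ + 36x³ + 40x² + 18x − 37) ÷ lead(D) = −14x⁴ ÷ −2x³ = 7x. Subtract (7x)·D = −14x⁴ + 28x³ + 56x² + 49x. Remainder: 8x³ − 16x² − 31x − 37.
Step 4: lead(8x³ − 16x² − 31x − 37) ÷ lead(D) = 8x³ ÷ −2x³ = −4. Subtract (−4)·D = 8x³ − 16x² − 32x − 28. Remainder: x − 9.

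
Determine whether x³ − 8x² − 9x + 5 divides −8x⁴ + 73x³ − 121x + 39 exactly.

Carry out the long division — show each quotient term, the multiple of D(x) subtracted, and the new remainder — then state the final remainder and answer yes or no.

R(x) = −6, so D(x) is not a factor of P(x). no

Step 1: lead(−8x⁴ + 73x³ − 121x + 39) ÷ lead(D) = −8x⁴ ÷ x³ = −8x. Subtract (−8x)·D = −8x⁴ + 64x³ + 72x² − 40x. Remainder: 9x³ − 72x² − 81x + 39.
Step 2: lead(9x³ − 72x² − 81x + 39) ÷ lead(D) = 9x³ ÷ x³ = 9. Subtract (9)·D = 9x³ − 72x² − 81x + 45. Remainder: −6.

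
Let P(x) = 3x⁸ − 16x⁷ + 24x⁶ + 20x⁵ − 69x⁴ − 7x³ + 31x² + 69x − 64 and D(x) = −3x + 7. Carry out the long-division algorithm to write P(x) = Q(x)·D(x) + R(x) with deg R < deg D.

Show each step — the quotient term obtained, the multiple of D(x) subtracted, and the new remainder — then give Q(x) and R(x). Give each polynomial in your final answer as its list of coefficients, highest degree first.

Step 1: lead(3x⁸ − 16x⁷ + 24x⁶ + 20x⁵ − 69x⁴ − 7x³ + 31x² + 69x − 64) ÷ lead(D) = 3x⁸ ÷ −3x = −x⁷. Subtract (−x⁷)·D = 3x⁸ − 7x⁷. Remainder: −9x⁷ + 24x⁶ + 20x⁵ − 69x⁴ − 7x³ + 31x² + 69x − 64.
Step 2: lead(−9x⁷ + 24x⁶ + 20x⁵ − 69x⁴ − 7x³ + 31x² + 69x − 64) ÷ lead(D) = −9x⁷ ÷ −3x = 3x⁶. Subtract (3x⁶)·D = −9x⁷ + 21x⁶. Remainder: 3x⁶ + 20x⁵ − 69x⁴ − 7x³ + 31x² + 69x − 64.
Step 3: lead(3x⁶ + 20x⁵ − 69x⁴ − 7x³ + 31x² + 69x − 64) ÷ lead(D) = 3x⁶ ÷ −3x = −x⁵. Subtract (−x⁵)·D = 3x⁶ − 7x⁵. Remainder: 27x⁵ − 69x⁴ − 7x³ + 31x² + 69x − 64.
Step 4: lead(27x⁵ − 69x⁴ − 7x³ + 31x² + 69x − 64) ÷ lead(D) = 27x⁵ ÷ −3x = −9x⁴. Subtract (−9x⁴)·D = 27x⁵ − 63x⁴. Remainder: −6x⁴ − 7x³ + 31x² + 69x − 64.
Step 5: lead(−6x⁴ − 7x³ + 31x² + 69x − 64) ÷ lead(D) = −6x⁴ ÷ −3x = 2x³. Subtract (2x³)·D = −6x⁴ + 14x³. Remainder: −21x³ + 31x² + 69x − 64.
Step 6: lead(−21x³ + 31x² + 69x − 64) ÷ lead(D) = −21x³ ÷ −3x = 7x². Subtract (7x²)·D = −21x³ + 49x². Remainder: −18x² + 69x − 64.
Step 7: lead(−18x² + 69x − 64) ÷ lead(D) = −18x² ÷ −3x = 6x. Subtract (6x)·D = −18x² + 42x. Remainder: 27x − 64.
Step 8: lead(27x − 64) ÷ lead(D) = 27x ÷ −3x = −9. Subtract (−9)·D = 27x − 63. Remainder: −1.

Q = [-1, 3, -1, -9, 2, 7, 6, -9]; R = [-1]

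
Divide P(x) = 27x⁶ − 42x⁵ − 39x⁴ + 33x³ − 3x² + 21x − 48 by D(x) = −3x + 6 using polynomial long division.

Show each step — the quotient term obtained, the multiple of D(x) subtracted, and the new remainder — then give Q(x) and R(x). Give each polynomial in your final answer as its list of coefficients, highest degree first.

Q = [-9, -4, 5, -1, -1, -9]; R = [6]

Step 1: lead(27x⁶ − 42x⁵ − 39x⁴ + 33x³ − 3x² + 21x − 48) ÷ lead(D) = 27x⁶ ÷ −3x = −9x⁵. Subtract (−9x⁵)·D = 27x⁶ − 54x⁵. Remainder: 12x⁵ − 39x⁴ + 33x³ − 3x² + 21x − 48.
Step 2: lead(12x⁵ − 39x⁴ + 33x³ − 3x² + 21x − 48) ÷ lead(D) = 12x⁵ ÷ −3x = −4x⁴. Subtract (−4x⁴)·D = 12x⁵ − 24x⁴. Remainder: −15x⁴ + 33x³ − 3x² + 21x − 48.
Step 3: lead(−15x⁴ + 33x³ − 3x² + 21x − 48) ÷ lead(D) = −15x⁴ ÷ −3x = 5x³. Subtract (5x³)·D = −15x⁴ + 30x³. Remainder: 3x³ − 3x² + 21x − 48.
Step 4: lead(3x³ − 3x² + 21x − 48) ÷ lead(D) = 3x³ ÷ −3x = −x². Subtract (−x²)·D = 3x³ − 6x². Remainder: 3x² + 21x − 48.
Step 5: lead(3x² + 21x − 48) ÷ lead(D) = 3x² ÷ −3x = −x. Subtract (−x)·D = 3x² − 6x. Remainder: 27x − 48.
Step 6: lead(27x − 48) ÷ lead(D) = 27x ÷ −3x = −9. Subtract (−9)·D = 27x − 54. Remainder: 6.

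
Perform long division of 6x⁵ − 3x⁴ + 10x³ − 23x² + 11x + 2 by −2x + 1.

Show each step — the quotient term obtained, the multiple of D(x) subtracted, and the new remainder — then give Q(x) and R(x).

Step 1: lead(6x⁵ − 3x⁴ + 10x³ − 23x² + 11x + 2) ÷ lead(D) = 6x⁵ ÷ −2x = −3x⁴. Subtract (−3x⁴)·D = 6x⁵ − 3x⁴. Remainder: 10x³ − 23x² + 11x + 2.
Step 2: lead(10x³ − 23x² + 11x + 2) ÷ lead(D) = 10x³ ÷ −2x = −5x². Subtract (−5x²)·D = 10x³ − 5x². Remainder: −18x² + 11x + 2.
Step 3: lead(−18x² + 11x + 2) ÷ lead(D) = −18x² ÷ −2x = 9x. Subtract (9x)·D = −18x² + 9x. Remainder: 2x + 2.
Step 4: lead(2x + 2) ÷ lead(D) = 2x ÷ −2x = −1. Subtract (−1)·D = 2x − 1. Remainder: 3.

Q(x) = −3x⁴ − 5x² + 9x − 1; R(x) = 3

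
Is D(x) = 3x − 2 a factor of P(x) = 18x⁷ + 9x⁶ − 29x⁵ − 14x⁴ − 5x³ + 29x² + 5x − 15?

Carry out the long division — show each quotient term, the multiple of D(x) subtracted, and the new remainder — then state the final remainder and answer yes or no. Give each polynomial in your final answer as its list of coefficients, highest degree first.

Step 1: lead(18x⁷ + 9x⁶ − 29x⁵ − 14x⁴ − 5x³ + 29x² + 5x − 15) ÷ lead(D) = 18x⁷ ÷ 3x = 6x⁶. Subtract (6x⁶)·D = 18x⁷ − 12x⁶. Remainder: 21x⁶ − 29x⁵ − 14x⁴ − 5x³ + 29x² + 5x − 15.
Step 2: lead(21x⁶ − 29x⁵ − 14x⁴ − 5x³ + 29x² + 5x − 15) ÷ lead(D) = 21x⁶ ÷ 3x = 7x⁵. Subtract (7x⁵)·D = 21x⁶ − 14x⁵. Remainder: −15x⁵ − 14x⁴ − 5x³ + 29x² + 5x − 15.
Step 3: lead(−15x⁵ − 14x⁴ − 5x³ + 29x² + 5x − 15) ÷ lead(D) = −15x⁵ ÷ 3x = −5x⁴. Subtract (−5x⁴)·D = −15x⁵ + 10x⁴. Remainder: −24x⁴ − 5x³ + 29x² + 5x − 15.
Step 4: lead(−24x⁴ − 5x³ + 29x² + 5x − 15) ÷ lead(D) = −24x⁴ ÷ 3x = −8x³. Subtract (−8x³)·D = −24x⁴ + 16x³. Remainder: −21x³ + 29x² + 5x − 15.
Step 5: lead(−21x³ + 29x² + 5x − 15) ÷ lead(D) = −21x³ ÷ 3x = −7x². Subtract (−7x²)·D = −21x³ + 14x². Remainder: 15x² + 5x − 15.
Step 6: lead(15x² + 5x − 15) ÷ lead(D) = 15x² ÷ 3x = 5x. Subtract (5x)·D = 15x² − 10x. Remainder: 15x − 15.
Step 7: lead(15x − 15) ÷ lead(D) = 15x ÷ 3x = 5. Subtract (5)·D = 15x − 10. Remainder: −5.

R = [-5], so D(x) is not a factor of P(x). no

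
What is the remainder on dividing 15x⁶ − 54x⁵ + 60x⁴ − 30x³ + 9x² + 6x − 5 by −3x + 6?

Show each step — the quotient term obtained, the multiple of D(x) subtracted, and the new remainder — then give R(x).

Step 1: lead(15x⁶ − 54x⁵ + 60x⁴ − 30x³ + 9x² + 6x − 5) ÷ lead(D) = 15x⁶ ÷ −3x = −5x⁵. Subtract (−5x⁵)·D = 15x⁶ − 30x⁵. Remainder: −24x⁵ + 60x⁴ − 30x³ + 9x² + 6x − 5.
Step 2: lead(−24x⁵ + 60x⁴ − 30x³ + 9x² + 6x − 5) ÷ lead(D) = −24x⁵ ÷ −3x = 8x⁴. Subtract (8x⁴)·D = −24x⁵ + 48x⁴. Remainder: 12x⁴ − 30x³ + 9x² + 6x − 5.
Step 3: lead(12x⁴ − 30x³ + 9x² + 6x − 5) ÷ lead(D) = 12x⁴ ÷ −3x = −4x³. Subtract (−4x³)·D = 12x⁴ − 24x³. Remainder: −6x³ + 9x² + 6x − 5.
Step 4: lead(−6x³ + 9x² + 6x − 5) ÷ lead(D) = −6x³ ÷ −3x = 2x². Subtract (2x²)·D = −6x³ + 12x². Remainder: −3x² + 6x − 5.
Step 5: lead(−3x² + 6x − 5) ÷ lead(D) = −3x² ÷ −3x = x. Subtract (x)·D = −3x² + 6x. Remainder: −5.

R(x) = −5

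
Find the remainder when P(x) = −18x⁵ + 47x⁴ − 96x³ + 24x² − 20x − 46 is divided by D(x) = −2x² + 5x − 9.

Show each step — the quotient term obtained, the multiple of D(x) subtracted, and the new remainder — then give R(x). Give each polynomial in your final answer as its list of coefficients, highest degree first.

R = [-1]

Step 1: lead(−18x⁵ + 47x⁴ − 96x³ + 24x² − 20x − 46) ÷ lead(D) = −18x⁵ ÷ −2x² = 9x³. Subtract (9x³)·D = −18x⁵ + 45x⁴ − 81x³. Remainder: 2x⁴ − 15x³ + 24x² − 20x − 46.
Step 2: lead(2x⁴ − 15x³ + 24x² − 20x − 46) ÷ lead(D) = 2x⁴ ÷ −2x² = −x². Subtract (−x²)·D = 2x⁴ − 5x³ + 9x². Remainder: −10x³ + 15x² − 20x − 46.
Step 3: lead(−10x³ + 15x² − 20x − 46) ÷ lead(D) = −10x³ ÷ −2x² = 5x. Subtract (5x)·D = −10x³ + 25x² − 45x. Remainder: −10x² + 25x − 46.
Step 4: lead(−10x² + 25x − 46) ÷ lead(D) = −10x² ÷ −2x² = 5. Subtract (5)·D = −10x² + 25x − 45. Remainder: −1.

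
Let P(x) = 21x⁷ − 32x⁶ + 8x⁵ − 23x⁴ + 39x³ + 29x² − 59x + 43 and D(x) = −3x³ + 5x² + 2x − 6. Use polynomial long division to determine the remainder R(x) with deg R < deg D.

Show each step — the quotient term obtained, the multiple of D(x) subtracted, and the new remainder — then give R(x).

R(x) = −2x² − 9x + 1

Step 1: lead(21x⁷ − 32x⁶ + 8x⁵ − 23x⁴ + 39x³ + 29x² − 59x + 43) ÷ lead(D) = 21x⁷ ÷ −3x³ = −7x⁴. Subtract (−7x⁴)·D = 21x⁷ − 35x⁶ − 14x⁵ + 42x⁴. Remainder: 3x⁶ + 22x⁵ − 65x⁴ + 39x³ + 29x² − 59x + 43.
Step 2: lead(3x⁶ + 22x⁵ − 65x⁴ + 39x³ + 29x² − 59x + 43) ÷ lead(D) = 3x⁶ ÷ −3x³ = −x³. Subtract (−x³)·D = 3x⁶ − 5x⁵ − 2x⁴ + 6x³. Remainder: 27x⁵ − 63x⁴ + 33x³ + 29x² − 59x + 43.
Step 3: lead(27x⁵ − 63x⁴ + 33x³ + 29x² − 59x + 43) ÷ lead(D) = 27x⁵ ÷ −3x³ = −9x². Subtract (−9x²)·D = 27x⁵ − 45x⁴ − 18x³ + 54x². Remainder: −18x⁴ + 51x³ − 25x² − 59x + 43.
Step 4: lead(−18x⁴ + 51x³ − 25x² − 59x + 43) ÷ lead(D) = −18x⁴ ÷ −3x³ = 6x. Subtract (6x)·D = −18x⁴ + 30x³ + 12x² − 36x. Remainder: 21x³ − 37x² − 23x + 43.
Step 5: lead(21x³ − 37x² − 23x + 43) ÷ lead(D) = 21x³ ÷ −3x³ = −7. Subtract (−7)·D = 21x³ − 35x² − 14x + 42. Remainder: −2x² − 9x + 1.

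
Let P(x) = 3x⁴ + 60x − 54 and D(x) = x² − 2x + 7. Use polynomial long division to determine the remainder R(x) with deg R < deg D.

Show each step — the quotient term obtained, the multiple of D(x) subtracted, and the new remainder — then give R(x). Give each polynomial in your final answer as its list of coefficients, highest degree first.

R = [9]

Step 1: lead(3x⁴ + 60x − 54) ÷ lead(D) = 3x⁴ ÷ x² = 3x². Subtract (3x²)·D = 3x⁴ − 6x³ + 21x². Remainder: 6x³ − 21x² + 60x − 54.
Step 2: lead(6x³ − 21x² + 60x − 54) ÷ lead(D) = 6x³ ÷ x² = 6x. Subtract (6x)·D = 6x³ − 12x² + 42x. Remainder: −9x² + 18x − 54.
Step 3: lead(−9x² + 18x − 54) ÷ lead(D) = −9x² ÷ x² = −9. Subtract (−9)·D = −9x² + 18x − 63. Remainder: 9.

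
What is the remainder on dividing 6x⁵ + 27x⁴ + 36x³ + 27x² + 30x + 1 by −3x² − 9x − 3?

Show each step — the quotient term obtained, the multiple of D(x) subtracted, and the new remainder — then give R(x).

R(x) = −8

Step 1: lead(6x⁵ + 27x⁴ + 36x³ + 27x² + 30x + 1) ÷ lead(D) = 6x⁵ ÷ −3x² = −2x³. Subtract (−2x³)·D = 6x⁵ + 18x⁴ + 6x³. Remainder: 9x⁴ + 30x³ + 27x² + 30x + 1.
Step 2: lead(9x⁴ + 30x³ + 27x² + 30x + 1) ÷ lead(D) = 9x⁴ ÷ −3x² = −3x². Subtract (−3x²)·D = 9x⁴ + 27x³ + 9x². Remainder: 3x³ + 18x² + 30x + 1.
Step 3: lead(3x³ + 18x² + 30x + 1) ÷ lead(D) = 3x³ ÷ −3x² = −x. Subtract (−x)·D = 3x³ + 9x² + 3x. Remainder: 9x² + 27x + 1.
Step 4: lead(9x² + 27x + 1) ÷ lead(D) = 9x² ÷ −3x² = −3. Subtract (−3)·D = 9x² + 27x + 9. Remainder: −8.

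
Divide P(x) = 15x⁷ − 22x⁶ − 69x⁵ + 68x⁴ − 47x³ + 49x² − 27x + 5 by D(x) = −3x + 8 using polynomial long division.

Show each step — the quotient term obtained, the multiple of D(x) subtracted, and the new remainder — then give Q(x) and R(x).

Step 1: lead(15x⁷ − 22x⁶ − 69x⁵ + 68x⁴ − 47x³ + 49x² − 27x + 5) ÷ lead(D) = 15x⁷ ÷ −3x = −5x⁶. Subtract (−5x⁶)·D = 15x⁷ − 40x⁶. Remainder: 18x⁶ − 69x⁵ + 68x⁴ − 47x³ + 49x² − 27x + 5.
Step 2: lead(18x⁶ − 69x⁵ + 68x⁴ − 47x³ + 49x² − 27x + 5) ÷ lead(D) = 18x⁶ ÷ −3x = −6x⁵. Subtract (−6x⁵)·D = 18x⁶ − 48x⁵. Remainder: −21x⁵ + 68x⁴ − 47x³ + 49x² − 27x + 5.
Step 3: lead(−21x⁵ + 68x⁴ − 47x³ + 49x² − 27x + 5) ÷ lead(D) = −21x⁵ ÷ −3x = 7x⁴. Subtract (7x⁴)·D = −21x⁵ + 56x⁴. Remainder: 12x⁴ − 47x³ + 49x² − 27x + 5.
Step 4: lead(12x⁴ − 47x³ + 49x² − 27x + 5) ÷ lead(D) = 12x⁴ ÷ −3x = −4x³. Subtract (−4x³)·D = 12x⁴ − 32x³. Remainder: −15x³ + 49x² − 27x + 5.
Step 5: lead(−15x³ + 49x² − 27x + 5) ÷ lead(D) = −15x³ ÷ −3x = 5x². Subtract (5x²)·D = −15x³ + 40x². Remainder: 9x² − 27x + 5.
Step 6: lead(9x² − 27x + 5) ÷ lead(D) = 9x² ÷ −3x = −3x. Subtract (−3x)·D = 9x² − 24x. Remainder: −3x + 5.
Step 7: lead(−3x + 5) ÷ lead(D) = −3x ÷ −3x = 1. Subtract (1)·D = −3x + 8. Remainder: −3.

Q(x) = −5x⁶ − 6x⁵ + 7x⁴ − 4x³ + 5x² − 3x + 1; R(x) = −3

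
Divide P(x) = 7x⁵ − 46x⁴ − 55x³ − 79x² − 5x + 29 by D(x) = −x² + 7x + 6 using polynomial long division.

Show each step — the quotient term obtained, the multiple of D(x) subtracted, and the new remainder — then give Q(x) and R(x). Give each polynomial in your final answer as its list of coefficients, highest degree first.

Q = [-7, -3, -8, 5]; R = [8, -1]

Step 1: lead(7x⁵ − 46x⁴ − 55x³ − 79x² − 5x + 29) ÷ lead(D) = 7x⁵ ÷ −x² = −7x³. Subtract (−7x³)·D = 7x⁵ − 49x⁴ − 42x³. Remainder: 3x⁴ − 13x³ − 79x² − 5x + 29.
Step 2: lead(3x⁴ − 13x³ − 79x² − 5x + 29) ÷ lead(D) = 3x⁴ ÷ −x² = −3x². Subtract (−3x²)·D = 3x⁴ − 21x³ − 18x². Remainder: 8x³ − 61x² − 5x + 29.
Step 3: lead(8x³ − 61x² − 5x + 29) ÷ lead(D) = 8x³ ÷ −x² = −8x. Subtract (−8x)·D = 8x³ − 56x² − 48x. Remainder: −5x² + 43x + 29.
Step 4: lead(−5x² + 43x + 29) ÷ lead(D) = −5x² ÷ −x² = 5. Subtract (5)·D = −5x² + 35x + 30. Remainder: 8x − 1.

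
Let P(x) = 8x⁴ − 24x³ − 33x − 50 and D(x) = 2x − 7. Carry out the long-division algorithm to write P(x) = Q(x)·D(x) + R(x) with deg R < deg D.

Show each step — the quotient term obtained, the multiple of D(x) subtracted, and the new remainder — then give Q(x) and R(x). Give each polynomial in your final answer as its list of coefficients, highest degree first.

Step 1: lead(8x⁴ − 24x³ − 33x − 50) ÷ lead(D) = 8x⁴ ÷ 2x = 4x³. Subtract (4x³)·D = 8x⁴ − 28x³. Remainder: 4x³ − 33x − 50.
Step 2: lead(4x³ − 33x − 50) ÷ lead(D) = 4x³ ÷ 2x = 2x². Subtract (2x²)·D = 4x³ − 14x². Remainder: 14x² − 33x − 50.
Step 3: lead(14x² − 33x − 50) ÷ lead(D) = 14x² ÷ 2x = 7x. Subtract (7x)·D = 14x² − 49x. Remainder: 16x − 50.
Step 4: lead(16x − 50) ÷ lead(D) = 16x ÷ 2x = 8. Subtract (8)·D = 16x − 56. Remainder: 6.

Q = [4, 2, 7, 8]; R = [6]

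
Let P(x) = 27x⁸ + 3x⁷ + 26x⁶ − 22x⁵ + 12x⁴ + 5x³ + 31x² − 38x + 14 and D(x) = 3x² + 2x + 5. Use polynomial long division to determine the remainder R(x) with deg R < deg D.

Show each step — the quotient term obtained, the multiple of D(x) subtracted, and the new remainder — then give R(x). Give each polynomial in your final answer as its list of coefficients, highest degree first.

R = [-6, -6]

Step 1: lead(27x⁸ + 3x⁷ + 26x⁶ − 22x⁵ + 12x⁴ + 5x³ + 31x² − 38x + 14) ÷ lead(D) = 27x⁸ ÷ 3x² = 9x⁶. Subtract (9x⁶)·D = 27x⁸ + 18x⁷ + 45x⁶. Remainder: −15x⁷ − 19x⁶ − 22x⁵ + 12x⁴ + 5x³ + 31x² − 38x + 14.
Step 2: lead(−15x⁷ − 19x⁶ − 22x⁵ + 12x⁴ + 5x³ + 31x² − 38x + 14) ÷ lead(D) = −15x⁷ ÷ 3x² = −5x⁵. Subtract (−5x⁵)·D = −15x⁷ − 10x⁶ − 25x⁵. Remainder: −9x⁶ + 3x⁵ + 12x⁴ + 5x³ + 31x² − 38x + 14.
Step 3: lead(−9x⁶ + 3x⁵ + 12x⁴ + 5x³ + 31x² − 38x + 14) ÷ lead(D) = −9x⁶ ÷ 3x² = −3x⁴. Subtract (−3x⁴)·D = −9x⁶ − 6x⁵ − 15x⁴. Remainder: 9x⁵ + 27x⁴ + 5x³ + 31x² − 38x + 14.
Step 4: lead(9x⁵ + 27x⁴ + 5x³ + 31x² − 38x + 14) ÷ lead(D) = 9x⁵ ÷ 3x² = 3x³. Subtract (3x³)·D = 9x⁵ + 6x⁴ + 15x³. Remainder: 21x⁴ − 10x³ + 31x² − 38x + 14.
Step 5: lead(21x⁴ − 10x³ + 31x² − 38x + 14) ÷ lead(D) = 21x⁴ ÷ 3x² = 7x². Subtract (7x²)·D = 21x⁴ + 14x³ + 35x². Remainder: −24x³ − 4x² − 38x + 14.
Step 6: lead(−24x³ − 4x² − 38x + 14) ÷ lead(D) = −24x³ ÷ 3x² = −8x. Subtract (−8x)·D = −24x³ − 16x² − 40x. Remainder: 12x² + 2x + 14.
Step 7: lead(12x² + 2x + 14) ÷ lead(D) = 12x² ÷ 3x² = 4. Subtract (4)·D = 12x² + 8x + 20. Remainder: −6x − 6.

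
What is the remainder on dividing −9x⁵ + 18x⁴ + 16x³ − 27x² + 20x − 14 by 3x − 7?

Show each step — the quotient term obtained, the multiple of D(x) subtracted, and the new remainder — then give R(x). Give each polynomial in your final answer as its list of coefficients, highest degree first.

R = [0]

Step 1: lead(−9x⁵ + 18x⁴ + 16x³ − 27x² + 20x − 14) ÷ lead(D) = −9x⁵ ÷ 3x = −3x⁴. Subtract (−3x⁴)·D = −9x⁵ + 21x⁴. Remainder: −3x⁴ + 16x³ − 27x² + 20x − 14.
Step 2: lead(−3x⁴ + 16x³ − 27x² + 20x − 14) ÷ lead(D) = −3x⁴ ÷ 3x = −x³. Subtract (−x³)·D = −3x⁴ + 7x³. Remainder: 9x³ − 27x² + 20x − 14.
Step 3: lead(9x³ − 27x² + 20x − 14) ÷ lead(D) = 9x³ ÷ 3x = 3x². Subtract (3x²)·D = 9x³ − 21x². Remainder: −6x² + 20x − 14.
Step 4: lead(−6x² + 20x − 14) ÷ lead(D) = −6x² ÷ 3x = −2x. Subtract (−2x)·D = −6x² + 14x. Remainder: 6x − 14.
Step 5: lead(6x − 14) ÷ lead(D) = 6x ÷ 3x = 2. Subtract (2)·D = 6x − 14. Remainder: 0.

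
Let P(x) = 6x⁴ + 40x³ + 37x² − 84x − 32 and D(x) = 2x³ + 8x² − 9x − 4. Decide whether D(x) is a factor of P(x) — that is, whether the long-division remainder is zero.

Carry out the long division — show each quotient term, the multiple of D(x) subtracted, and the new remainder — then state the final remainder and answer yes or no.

Step 1: lead(6x⁴ + 40x³ + 37x² − 84x − 32) ÷ lead(D) = 6x⁴ ÷ 2x³ = 3x. Subtract (3x)·D = 6x⁴ + 24x³ − 27x² − 12x. Remainder: 16x³ + 64x² − 72x − 32.
Step 2: lead(16x³ + 64x² − 72x − 32) ÷ lead(D) = 16x³ ÷ 2x³ = 8. Subtract (8)·D = 16x³ + 64x² − 72x − 32. Remainder: 0.

R(x) = 0, so D(x) is a factor of P(x). yes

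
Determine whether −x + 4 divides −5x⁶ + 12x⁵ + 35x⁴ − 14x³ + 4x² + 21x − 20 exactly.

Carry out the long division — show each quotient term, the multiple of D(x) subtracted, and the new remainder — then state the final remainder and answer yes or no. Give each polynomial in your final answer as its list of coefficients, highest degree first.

R = [0], so D(x) is a factor of P(x). yes

Step 1: lead(−5x⁶ + 12x⁵ + 35x⁴ − 14x³ + 4x² + 21x − 20) ÷ lead(D) = −5x⁶ ÷ −x = 5x⁵. Subtract (5x⁵)·D = −5x⁶ + 20x⁵. Remainder: −8x⁵ + 35x⁴ − 14x³ + 4x² + 21x − 20.
Step 2: lead(−8x⁵ + 35x⁴ − 14x³ + 4x² + 21x − 20) ÷ lead(D) = −8x⁵ ÷ −x = 8x⁴. Subtract (8x⁴)·D = −8x⁵ + 32x⁴. Remainder: 3x⁴ − 14x³ + 4x² + 21x − 20.
Step 3: lead(3x⁴ − 14x³ + 4x² + 21x − 20) ÷ lead(D) = 3x⁴ ÷ −x = −3x³. Subtract (−3x³)·D = 3x⁴ − 12x³. Remainder: −2x³ + 4x² + 21x − 20.
Step 4: lead(−2x³ + 4x² + 21x − 20) ÷ lead(D) = −2x³ ÷ −x = 2x². Subtract (2x²)·D = −2x³ + 8x². Remainder: −4x² + 21x − 20.
Step 5: lead(−4x² + 21x − 20) ÷ lead(D) = −4x² ÷ −x = 4x. Subtract (4x)·D = −4x² + 16x. Remainder: 5x − 20.
Step 6: lead(5x − 20) ÷ lead(D) = 5x ÷ −x = −5. Subtract (−5)·D = 5x − 20. Remainder: 0.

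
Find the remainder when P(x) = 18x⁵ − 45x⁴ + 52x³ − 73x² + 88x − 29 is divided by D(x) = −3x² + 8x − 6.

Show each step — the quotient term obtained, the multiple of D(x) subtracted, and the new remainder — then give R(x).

Step 1: lead(18x⁵ − 45x⁴ + 52x³ − 73x² + 88x − 29) ÷ lead(D) = 18x⁵ ÷ −3x² = −6x³. Subtract (−6x³)·D = 18x⁵ − 48x⁴ + 36x³. Remainder: 3x⁴ + 16x³ − 73x² + 88x − 29.
Step 2: lead(3x⁴ + 16x³ − 73x² + 88x − 29) ÷ lead(D) = 3x⁴ ÷ −3x² = −x². Subtract (−x²)·D = 3x⁴ − 8x³ + 6x². Remainder: 24x³ − 79x² + 88x − 29.
Step 3: lead(24x³ − 79x² + 88x − 29) ÷ lead(D) = 24x³ ÷ −3x² = −8x. Subtract (−8x)·D = 24x³ − 64x² + 48x. Remainder: −15x² + 40x − 29.
Step 4: lead(−15x² + 40x − 29) ÷ lead(D) = −15x² ÷ −3x² = 5. Subtract (5)·D = −15x² + 40x − 30. Remainder: 1.

R(x) = 1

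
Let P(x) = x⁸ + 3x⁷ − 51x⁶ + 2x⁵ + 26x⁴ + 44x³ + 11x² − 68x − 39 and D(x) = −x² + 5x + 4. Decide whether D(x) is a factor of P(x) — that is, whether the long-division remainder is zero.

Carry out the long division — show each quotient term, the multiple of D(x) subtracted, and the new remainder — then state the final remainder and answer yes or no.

R(x) = −8x − 7, so D(x) is not a factor of P(x). no

Step 1: lead(x⁸ + 3x⁷ − 51x⁶ + 2x⁵ + 26x⁴ + 44x³ + 11x² − 68x − 39) ÷ lead(D) = x⁸ ÷ −x² = −x⁶. Subtract (−x⁶)·D = x⁸ − 5x⁷ − 4x⁶. Remainder: 8x⁷ − 47x⁶ + 2x⁵ + 26x⁴ + 44x³ + 11x² − 68x − 39.
Step 2: lead(8x⁷ − 47x⁶ + 2x⁵ + 26x⁴ + 44x³ + 11x² − 68x − 39) ÷ lead(D) = 8x⁷ ÷ −x² = −8x⁵. Subtract (−8x⁵)·D = 8x⁷ − 40x⁶ − 32x⁵. Remainder: −7x⁶ + 34x⁵ + 26x⁴ + 44x³ + 11x² − 68x − 39.
Step 3: lead(−7x⁶ + 34x⁵ + 26x⁴ + 44x³ + 11x² − 68x − 39) ÷ lead(D) = −7x⁶ ÷ −x² = 7x⁴. Subtract (7x⁴)·D = −7x⁶ + 35x⁵ + 28x⁴. Remainder: −x⁵ − 2x⁴ + 44x³ + 11x² − 68x − 39.
Step 4: lead(−x⁵ − 2x⁴ + 44x³ + 11x² − 68x − 39) ÷ lead(D) = −x⁵ ÷ −x² = x³. Subtract (x³)·D = −x⁵ + 5x⁴ + 4x³. Remainder: −7x⁴ + 40x³ + 11x² − 68x − 39.
Step 5: lead(−7x⁴ + 40x³ + 11x² − 68x − 39) ÷ lead(D) = −7x⁴ ÷ −x² = 7x². Subtract (7x²)·D = −7x⁴ + 35x³ + 28x². Remainder: 5x³ − 17x² − 68x − 39.
Step 6: lead(5x³ − 17x² − 68x − 39) ÷ lead(D) = 5x³ ÷ −x² = −5x. Subtract (−5x)·D = 5x³ − 25x² − 20x. Remainder: 8x² − 48x − 39.
Step 7: lead(8x² − 48x − 39) ÷ lead(D) = 8x² ÷ −x² = −8. Subtract (−8)·D = 8x² − 40x − 32. Remainder: −8x − 7.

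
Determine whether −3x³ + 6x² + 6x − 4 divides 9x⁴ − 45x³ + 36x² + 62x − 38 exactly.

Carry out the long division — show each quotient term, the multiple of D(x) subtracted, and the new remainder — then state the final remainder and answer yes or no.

R(x) = −4x − 2, so D(x) is not a factor of P(x). no

Step 1: lead(9x⁴ − 45x³ + 36x² + 62x − 38) ÷ lead(D) = 9x⁴ ÷ −3x³ = −3x. Subtract (−3x)·D = 9x⁴ − 18x³ − 18x² + 12x. Remainder: −27x³ + 54x² + 50x − 38.
Step 2: lead(−27x³ + 54x² + 50x − 38) ÷ lead(D) = −27x³ ÷ −3x³ = 9. Subtract (9)·D = −27x³ + 54x² + 54x − 36. Remainder: −4x − 2.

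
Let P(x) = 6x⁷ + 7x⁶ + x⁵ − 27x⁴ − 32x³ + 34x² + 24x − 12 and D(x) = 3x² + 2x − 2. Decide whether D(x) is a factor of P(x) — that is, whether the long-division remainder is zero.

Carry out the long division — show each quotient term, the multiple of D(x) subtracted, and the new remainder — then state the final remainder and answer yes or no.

R(x) = 4, so D(x) is not a factor of P(x). no

Step 1: lead(6x⁷ + 7x⁶ + x⁵ − 27x⁴ − 32x³ + 34x² + 24x − 12) ÷ lead(D) = 6x⁷ ÷ 3x² = 2x⁵. Subtract (2x⁵)·D = 6x⁷ + 4x⁶ − 4x⁵. Remainder: 3x⁶ + 5x⁵ − 27x⁴ − 32x³ + 34x² + 24x − 12.
Step 2: lead(3x⁶ + 5x⁵ − 27x⁴ − 32x³ + 34x² + 24x − 12) ÷ lead(D) = 3x⁶ ÷ 3x² = x⁴. Subtract (x⁴)·D = 3x⁶ + 2x⁵ − 2x⁴. Remainder: 3x⁵ − 25x⁴ − 32x³ + 34x² + 24x − 12.
Step 3: lead(3x⁵ − 25x⁴ − 32x³ + 34x² + 24x − 12) ÷ lead(D) = 3x⁵ ÷ 3x² = x³. Subtract (x³)·D = 3x⁵ + 2x⁴ − 2x³. Remainder: −27x⁴ − 30x³ + 34x² + 24x − 12.
Step 4: lead(−27x⁴ − 30x³ + 34x² + 24x − 12) ÷ lead(D) = −27x⁴ ÷ 3x² = −9x². Subtract (−9x²)·D = −27x⁴ − 18x³ + 18x². Remainder: −12x³ + 16x² + 24x − 12.
Step 5: lead(−12x³ + 16x² + 24x − 12) ÷ lead(D) = −12x³ ÷ 3x² = −4x. Subtract (−4x)·D = −12x³ − 8x² + 8x. Remainder: 24x² + 16x − 12.
Step 6: lead(24x² + 16x − 12) ÷ lead(D) = 24x² ÷ 3x² = 8. Subtract (8)·D = 24x² + 16x − 16. Remainder: 4.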